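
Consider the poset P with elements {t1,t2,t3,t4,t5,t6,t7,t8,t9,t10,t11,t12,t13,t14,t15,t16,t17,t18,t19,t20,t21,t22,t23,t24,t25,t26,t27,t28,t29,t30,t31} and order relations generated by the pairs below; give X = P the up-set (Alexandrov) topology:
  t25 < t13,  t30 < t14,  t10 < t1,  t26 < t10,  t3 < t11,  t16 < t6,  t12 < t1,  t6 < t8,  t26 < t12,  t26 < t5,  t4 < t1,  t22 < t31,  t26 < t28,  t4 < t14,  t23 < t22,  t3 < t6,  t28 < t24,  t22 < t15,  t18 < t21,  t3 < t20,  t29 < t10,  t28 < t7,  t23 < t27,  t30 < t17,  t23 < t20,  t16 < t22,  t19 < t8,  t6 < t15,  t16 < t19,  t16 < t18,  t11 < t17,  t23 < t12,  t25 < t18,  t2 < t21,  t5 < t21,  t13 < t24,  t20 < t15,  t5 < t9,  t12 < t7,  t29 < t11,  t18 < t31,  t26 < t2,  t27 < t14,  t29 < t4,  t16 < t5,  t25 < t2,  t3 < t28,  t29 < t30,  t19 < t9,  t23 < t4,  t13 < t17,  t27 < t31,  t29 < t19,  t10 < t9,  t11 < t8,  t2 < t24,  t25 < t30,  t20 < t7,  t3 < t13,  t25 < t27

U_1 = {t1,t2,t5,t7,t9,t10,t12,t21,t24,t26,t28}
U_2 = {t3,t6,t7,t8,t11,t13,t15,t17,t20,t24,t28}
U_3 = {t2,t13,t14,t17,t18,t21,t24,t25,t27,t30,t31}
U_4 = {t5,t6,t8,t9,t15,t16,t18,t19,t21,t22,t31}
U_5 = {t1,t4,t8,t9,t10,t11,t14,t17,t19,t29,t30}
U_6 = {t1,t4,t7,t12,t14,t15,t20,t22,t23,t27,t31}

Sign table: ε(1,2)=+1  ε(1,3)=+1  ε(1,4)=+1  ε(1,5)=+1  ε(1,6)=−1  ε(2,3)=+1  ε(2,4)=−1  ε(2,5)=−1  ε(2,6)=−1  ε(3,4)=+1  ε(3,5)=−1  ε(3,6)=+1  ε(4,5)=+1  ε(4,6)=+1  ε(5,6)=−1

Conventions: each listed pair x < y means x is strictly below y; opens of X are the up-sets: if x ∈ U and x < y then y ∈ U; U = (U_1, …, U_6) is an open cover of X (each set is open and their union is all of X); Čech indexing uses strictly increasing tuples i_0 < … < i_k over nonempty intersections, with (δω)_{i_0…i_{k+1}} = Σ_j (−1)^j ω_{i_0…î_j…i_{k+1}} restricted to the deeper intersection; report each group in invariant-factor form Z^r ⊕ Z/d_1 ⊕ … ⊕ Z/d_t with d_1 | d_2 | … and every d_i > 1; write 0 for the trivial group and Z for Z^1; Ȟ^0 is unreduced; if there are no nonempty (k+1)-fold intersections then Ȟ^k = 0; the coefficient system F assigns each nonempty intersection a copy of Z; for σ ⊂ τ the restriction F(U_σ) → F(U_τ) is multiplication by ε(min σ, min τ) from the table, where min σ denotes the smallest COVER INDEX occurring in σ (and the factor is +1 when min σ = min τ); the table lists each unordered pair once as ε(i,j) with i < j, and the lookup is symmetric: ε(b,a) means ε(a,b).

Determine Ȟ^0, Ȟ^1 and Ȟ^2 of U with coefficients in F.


nonempty overlaps:
  U12={t7,t24,t28} U13={t2,t21,t24} U14={t5,t9,t21} U15={t1,t9,t10} U16={t1,t7,t12} U23={t13,t17,t24} U24={t6,t8,t15} U25={t8,t11,t17} U26={t7,t15,t20} U34={t18,t21,t31} U35={t14,t17,t30} U36={t14,t27,t31} U45={t8,t9,t19} U46={t15,t22,t31} U56={t1,t4,t14}
  U123={t24} U126={t7} U134={t21} U145={t9} U156={t1} U235={t17} U245={t8} U246={t15} U346={t31} U356={t14}
C dims 6,15,10; δ0: rk 6, SNF 1^5·2; δ1: rk 9, SNF 1^9
degree 0: 6−6−0 = 0 → Ȟ^0 ≅ 0
degree 1: 15−9−6 = 0 plus torsion [2] → Ȟ^1 ≅ Z/2
degree 2: 10−0−9 = 1 → Ȟ^2 ≅ Z

Ȟ^0(U;F) ≅ 0,  Ȟ^1(U;F) ≅ Z/2,  Ȟ^2(U;F) ≅ Z


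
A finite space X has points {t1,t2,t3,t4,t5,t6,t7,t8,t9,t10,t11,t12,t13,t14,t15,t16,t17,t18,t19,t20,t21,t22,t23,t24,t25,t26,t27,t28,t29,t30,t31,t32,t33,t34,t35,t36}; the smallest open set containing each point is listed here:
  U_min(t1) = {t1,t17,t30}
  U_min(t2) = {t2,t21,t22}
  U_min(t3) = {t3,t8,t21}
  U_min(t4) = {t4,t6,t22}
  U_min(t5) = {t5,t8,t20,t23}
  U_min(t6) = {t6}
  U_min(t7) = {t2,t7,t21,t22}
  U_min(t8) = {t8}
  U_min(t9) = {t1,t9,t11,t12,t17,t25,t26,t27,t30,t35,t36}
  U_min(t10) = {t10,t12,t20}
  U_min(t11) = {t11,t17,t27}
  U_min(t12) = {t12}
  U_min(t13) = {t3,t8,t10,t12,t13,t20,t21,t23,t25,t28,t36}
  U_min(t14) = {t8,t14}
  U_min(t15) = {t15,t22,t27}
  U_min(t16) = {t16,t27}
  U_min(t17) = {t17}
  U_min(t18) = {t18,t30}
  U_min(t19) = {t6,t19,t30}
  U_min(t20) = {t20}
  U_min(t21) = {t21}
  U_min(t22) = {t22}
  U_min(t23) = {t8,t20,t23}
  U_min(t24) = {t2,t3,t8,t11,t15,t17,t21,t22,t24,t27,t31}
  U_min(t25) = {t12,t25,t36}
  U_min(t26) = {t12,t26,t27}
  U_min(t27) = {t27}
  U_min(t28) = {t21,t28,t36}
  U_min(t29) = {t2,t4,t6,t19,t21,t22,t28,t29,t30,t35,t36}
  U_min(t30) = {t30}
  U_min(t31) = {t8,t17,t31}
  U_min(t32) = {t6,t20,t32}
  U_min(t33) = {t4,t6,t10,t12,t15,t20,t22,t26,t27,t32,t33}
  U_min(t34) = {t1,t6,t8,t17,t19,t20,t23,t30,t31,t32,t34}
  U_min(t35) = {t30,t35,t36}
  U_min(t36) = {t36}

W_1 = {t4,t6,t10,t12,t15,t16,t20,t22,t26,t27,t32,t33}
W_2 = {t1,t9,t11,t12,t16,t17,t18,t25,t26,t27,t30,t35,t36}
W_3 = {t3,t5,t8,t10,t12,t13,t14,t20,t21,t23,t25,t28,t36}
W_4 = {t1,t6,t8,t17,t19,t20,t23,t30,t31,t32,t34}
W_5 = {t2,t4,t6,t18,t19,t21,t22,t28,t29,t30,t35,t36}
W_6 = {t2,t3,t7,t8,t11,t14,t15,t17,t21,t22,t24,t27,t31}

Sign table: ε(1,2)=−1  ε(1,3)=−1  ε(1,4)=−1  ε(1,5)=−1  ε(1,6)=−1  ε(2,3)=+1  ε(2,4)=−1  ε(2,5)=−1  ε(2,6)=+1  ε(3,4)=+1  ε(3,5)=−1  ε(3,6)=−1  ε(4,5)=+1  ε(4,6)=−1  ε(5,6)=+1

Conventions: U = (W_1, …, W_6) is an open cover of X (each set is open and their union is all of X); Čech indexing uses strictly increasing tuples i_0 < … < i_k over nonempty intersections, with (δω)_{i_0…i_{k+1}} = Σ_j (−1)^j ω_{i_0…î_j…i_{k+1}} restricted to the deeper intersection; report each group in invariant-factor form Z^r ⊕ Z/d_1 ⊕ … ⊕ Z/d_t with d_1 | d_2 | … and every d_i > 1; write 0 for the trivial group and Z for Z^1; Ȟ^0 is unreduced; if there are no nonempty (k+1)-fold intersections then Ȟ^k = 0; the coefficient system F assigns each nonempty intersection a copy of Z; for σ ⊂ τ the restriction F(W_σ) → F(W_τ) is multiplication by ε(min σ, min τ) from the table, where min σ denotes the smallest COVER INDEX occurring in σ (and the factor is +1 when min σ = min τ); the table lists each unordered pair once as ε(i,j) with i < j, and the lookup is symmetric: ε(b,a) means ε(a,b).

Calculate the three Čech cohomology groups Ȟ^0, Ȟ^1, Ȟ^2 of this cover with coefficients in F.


Ȟ^0 ≅ 0, Ȟ^1 ≅ Z/2 and Ȟ^2 ≅ Z

nonempty intersections:
  W12={t12,t16,t26,t27} W13={t10,t12,t20} W14={t6,t20,t32} W15={t4,t6,t22} W16={t15,t22,t27} W23={t12,t25,t36} W24={t1,t17,t30} W25={t18,t30,t35,t36} W26={t11,t17,t27} W34={t8,t20,t23} W35={t21,t28,t36} W36={t3,t8,t14,t21} W45={t6,t19,t30} W46={t8,t17,t31} W56={t2,t21,t22}
  W123={t12} W126={t27} W134={t20} W145={t6} W156={t22} W235={t36} W245={t30} W246={t17} W346={t8} W356={t21}
C dims 6,15,10; δ0: rk 6, SNF 1^5·2; δ1: rk 9, SNF 1^9
Ȟ^0: (6−6)−0=0 ⇒ 0
Ȟ^1: (15−9)−6=0 plus torsion [2] ⇒ Z/2
Ȟ^2: (10−0)−9=1 ⇒ Z


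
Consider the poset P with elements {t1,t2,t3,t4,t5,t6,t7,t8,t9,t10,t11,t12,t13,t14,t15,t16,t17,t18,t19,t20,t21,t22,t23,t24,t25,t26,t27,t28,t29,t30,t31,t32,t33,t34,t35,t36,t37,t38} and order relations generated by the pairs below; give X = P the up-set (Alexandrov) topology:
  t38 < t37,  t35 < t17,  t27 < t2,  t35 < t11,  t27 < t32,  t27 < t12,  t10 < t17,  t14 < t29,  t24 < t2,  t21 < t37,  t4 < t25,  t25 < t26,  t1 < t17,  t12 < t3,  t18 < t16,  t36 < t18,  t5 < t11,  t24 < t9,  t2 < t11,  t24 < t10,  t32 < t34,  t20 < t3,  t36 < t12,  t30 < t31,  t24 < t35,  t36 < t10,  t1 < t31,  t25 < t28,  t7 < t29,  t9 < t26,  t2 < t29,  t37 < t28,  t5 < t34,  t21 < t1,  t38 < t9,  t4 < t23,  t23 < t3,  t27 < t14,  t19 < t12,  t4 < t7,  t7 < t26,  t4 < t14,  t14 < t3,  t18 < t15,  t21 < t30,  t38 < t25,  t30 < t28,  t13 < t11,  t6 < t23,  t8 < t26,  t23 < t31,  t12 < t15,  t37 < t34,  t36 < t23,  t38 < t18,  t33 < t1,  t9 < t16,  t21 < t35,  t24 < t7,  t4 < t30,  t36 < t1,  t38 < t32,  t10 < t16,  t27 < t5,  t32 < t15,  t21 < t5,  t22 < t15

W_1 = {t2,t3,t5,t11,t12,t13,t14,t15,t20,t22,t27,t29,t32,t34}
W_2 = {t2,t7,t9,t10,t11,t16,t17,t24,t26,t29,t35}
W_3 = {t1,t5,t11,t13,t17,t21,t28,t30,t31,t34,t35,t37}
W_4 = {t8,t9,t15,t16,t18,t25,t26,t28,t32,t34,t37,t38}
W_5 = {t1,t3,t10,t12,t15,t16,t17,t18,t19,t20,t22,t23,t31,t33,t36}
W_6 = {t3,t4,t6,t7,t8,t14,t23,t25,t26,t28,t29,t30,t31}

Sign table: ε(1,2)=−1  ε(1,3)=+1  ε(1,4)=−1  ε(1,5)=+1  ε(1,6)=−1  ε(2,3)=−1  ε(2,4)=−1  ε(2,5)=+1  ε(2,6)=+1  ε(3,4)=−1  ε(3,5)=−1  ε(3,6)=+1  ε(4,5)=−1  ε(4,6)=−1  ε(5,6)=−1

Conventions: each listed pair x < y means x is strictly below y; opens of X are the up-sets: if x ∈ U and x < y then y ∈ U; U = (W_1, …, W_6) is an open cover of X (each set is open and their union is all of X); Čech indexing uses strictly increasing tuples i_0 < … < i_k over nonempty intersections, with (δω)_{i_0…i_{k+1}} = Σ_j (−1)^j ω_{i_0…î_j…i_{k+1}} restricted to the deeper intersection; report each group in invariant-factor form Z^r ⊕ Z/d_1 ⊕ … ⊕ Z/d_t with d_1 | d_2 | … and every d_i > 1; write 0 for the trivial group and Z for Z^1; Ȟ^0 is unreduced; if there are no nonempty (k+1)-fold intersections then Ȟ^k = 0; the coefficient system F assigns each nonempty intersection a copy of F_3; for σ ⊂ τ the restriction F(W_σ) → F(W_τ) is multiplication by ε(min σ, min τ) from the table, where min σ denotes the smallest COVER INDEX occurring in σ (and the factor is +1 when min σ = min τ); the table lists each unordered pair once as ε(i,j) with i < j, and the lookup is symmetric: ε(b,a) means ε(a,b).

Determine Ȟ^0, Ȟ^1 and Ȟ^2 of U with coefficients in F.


intersection data:
  W12={t2,t11,t29} W13={t5,t11,t13,t34} W14={t15,t32,t34} W15={t3,t12,t15,t20,t22} W16={t3,t14,t29} W23={t11,t17,t35} W24={t9,t16,t26} W25={t10,t16,t17} W26={t7,t26,t29} W34={t28,t34,t37} W35={t1,t17,t31} W36={t28,t30,t31} W45={t15,t16,t18} W46={t8,t25,t26,t28} W56={t3,t23,t31}
  W123={t11} W126={t29} W134={t34} W145={t15} W156={t3} W235={t17} W245={t16} W246={t26} W346={t28} W356={t31}
C dims 6,15,10; δ0: rk_F3 6; δ1: rk_F3 9
Ȟ^0 = (6 − 6) − 0 = 0, so Ȟ^0 ≅ 0
Ȟ^1 = (15 − 9) − 6 = 0, so Ȟ^1 ≅ 0
Ȟ^2 = (10 − 0) − 9 = 1, so Ȟ^2 ≅ Z/3

Ȟ^0 ≅ 0, Ȟ^1 ≅ 0 and Ȟ^2 ≅ Z/3


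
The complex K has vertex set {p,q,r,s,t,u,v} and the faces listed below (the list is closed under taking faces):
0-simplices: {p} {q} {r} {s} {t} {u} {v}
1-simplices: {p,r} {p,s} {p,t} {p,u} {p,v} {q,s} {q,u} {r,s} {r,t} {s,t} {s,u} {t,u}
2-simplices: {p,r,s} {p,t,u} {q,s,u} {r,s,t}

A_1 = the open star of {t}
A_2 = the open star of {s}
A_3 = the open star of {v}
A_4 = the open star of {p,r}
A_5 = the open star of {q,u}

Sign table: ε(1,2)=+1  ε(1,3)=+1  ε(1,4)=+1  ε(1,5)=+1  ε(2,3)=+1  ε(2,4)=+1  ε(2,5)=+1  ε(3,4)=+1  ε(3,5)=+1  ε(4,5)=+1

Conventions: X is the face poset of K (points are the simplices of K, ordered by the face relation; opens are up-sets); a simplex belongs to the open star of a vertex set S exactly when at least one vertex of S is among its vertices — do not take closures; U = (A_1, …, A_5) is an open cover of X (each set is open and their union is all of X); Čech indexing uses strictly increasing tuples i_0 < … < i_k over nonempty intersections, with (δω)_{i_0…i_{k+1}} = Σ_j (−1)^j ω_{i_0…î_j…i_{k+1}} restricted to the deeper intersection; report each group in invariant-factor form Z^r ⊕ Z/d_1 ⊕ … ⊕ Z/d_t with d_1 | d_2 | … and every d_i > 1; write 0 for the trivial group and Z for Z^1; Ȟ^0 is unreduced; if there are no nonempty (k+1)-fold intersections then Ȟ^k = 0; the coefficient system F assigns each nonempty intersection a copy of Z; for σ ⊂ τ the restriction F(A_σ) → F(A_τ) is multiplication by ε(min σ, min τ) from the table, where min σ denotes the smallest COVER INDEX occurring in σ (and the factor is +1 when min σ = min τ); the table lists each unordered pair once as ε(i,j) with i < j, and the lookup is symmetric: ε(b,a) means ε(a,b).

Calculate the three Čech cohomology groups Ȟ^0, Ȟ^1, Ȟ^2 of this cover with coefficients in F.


Ȟ^0 = Z; Ȟ^1 = Z; Ȟ^2 = 0

intersection data:
  A1={{t},{p,t},{r,t},{s,t},{t,u},{p,t,u},{r,s,t}} A2={{s},{p,s},{q,s},{r,s},{s,t},{s,u},{p,r,s},{q,s,u},{r,s,t}} A3={{v},{p,v}} A4={{p},{r},{p,r},{p,s},{p,t},{p,u},{p,v},{r,s},{r,t},{p,r,s},{p,t,u},{r,s,t}} A5={{q},{u},{p,u},{q,s},{q,u},{s,u},{t,u},{p,t,u},{q,s,u}}
  A12={{s,t},{r,s,t}} A14={{p,t},{r,t},{p,t,u},{r,s,t}} A15={{t,u},{p,t,u}} A24={{p,s},{r,s},{p,r,s},{r,s,t}} A25={{q,s},{s,u},{q,s,u}} A34={{p,v}} A45={{p,u},{p,t,u}}
  A124={{r,s,t}} A145={{p,t,u}}
C dims 5,7,2; δ0: rk 4, SNF 1^4; δ1: rk 2, SNF 1^2
Ȟ^0 = (5 − 4) − 0 = 1, so Ȟ^0 ≅ Z
Ȟ^1 = (7 − 2) − 4 = 1, so Ȟ^1 ≅ Z
Ȟ^2 = (2 − 0) − 2 = 0, so Ȟ^2 ≅ 0


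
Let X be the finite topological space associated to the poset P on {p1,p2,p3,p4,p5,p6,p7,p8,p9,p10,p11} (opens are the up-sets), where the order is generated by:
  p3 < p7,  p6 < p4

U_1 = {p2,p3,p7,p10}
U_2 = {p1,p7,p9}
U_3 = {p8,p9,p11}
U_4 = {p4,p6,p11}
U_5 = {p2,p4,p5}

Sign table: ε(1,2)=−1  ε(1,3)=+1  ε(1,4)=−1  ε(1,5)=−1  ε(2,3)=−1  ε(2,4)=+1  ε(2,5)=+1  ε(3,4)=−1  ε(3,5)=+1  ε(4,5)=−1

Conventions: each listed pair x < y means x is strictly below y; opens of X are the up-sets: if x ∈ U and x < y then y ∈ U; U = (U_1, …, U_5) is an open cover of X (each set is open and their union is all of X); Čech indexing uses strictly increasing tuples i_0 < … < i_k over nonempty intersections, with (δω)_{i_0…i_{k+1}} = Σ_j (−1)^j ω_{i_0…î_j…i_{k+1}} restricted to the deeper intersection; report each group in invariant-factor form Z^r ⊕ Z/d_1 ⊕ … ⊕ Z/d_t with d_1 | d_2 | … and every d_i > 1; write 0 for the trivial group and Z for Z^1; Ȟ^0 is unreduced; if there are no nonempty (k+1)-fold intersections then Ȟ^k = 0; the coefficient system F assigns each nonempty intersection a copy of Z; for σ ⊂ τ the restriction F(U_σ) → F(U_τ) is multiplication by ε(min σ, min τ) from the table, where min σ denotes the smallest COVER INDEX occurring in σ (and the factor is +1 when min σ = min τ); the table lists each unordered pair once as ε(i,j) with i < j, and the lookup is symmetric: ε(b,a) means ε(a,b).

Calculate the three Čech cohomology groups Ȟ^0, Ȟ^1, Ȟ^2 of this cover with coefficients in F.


Ȟ^0 ≅ 0; Ȟ^1 ≅ Z/2; Ȟ^2 ≅ 0

nerve simplices:
  U12={p7} U15={p2} U23={p9} U34={p11} U45={p4}
C dims 5,5; δ0: rk 5, SNF 1^4·2
degree 0: 5−5−0 = 0 → Ȟ^0 ≅ 0
degree 1: 5−0−5 = 0 plus torsion [2] → Ȟ^1 ≅ Z/2
degree 2: 0−0−0 = 0 → Ȟ^2 ≅ 0


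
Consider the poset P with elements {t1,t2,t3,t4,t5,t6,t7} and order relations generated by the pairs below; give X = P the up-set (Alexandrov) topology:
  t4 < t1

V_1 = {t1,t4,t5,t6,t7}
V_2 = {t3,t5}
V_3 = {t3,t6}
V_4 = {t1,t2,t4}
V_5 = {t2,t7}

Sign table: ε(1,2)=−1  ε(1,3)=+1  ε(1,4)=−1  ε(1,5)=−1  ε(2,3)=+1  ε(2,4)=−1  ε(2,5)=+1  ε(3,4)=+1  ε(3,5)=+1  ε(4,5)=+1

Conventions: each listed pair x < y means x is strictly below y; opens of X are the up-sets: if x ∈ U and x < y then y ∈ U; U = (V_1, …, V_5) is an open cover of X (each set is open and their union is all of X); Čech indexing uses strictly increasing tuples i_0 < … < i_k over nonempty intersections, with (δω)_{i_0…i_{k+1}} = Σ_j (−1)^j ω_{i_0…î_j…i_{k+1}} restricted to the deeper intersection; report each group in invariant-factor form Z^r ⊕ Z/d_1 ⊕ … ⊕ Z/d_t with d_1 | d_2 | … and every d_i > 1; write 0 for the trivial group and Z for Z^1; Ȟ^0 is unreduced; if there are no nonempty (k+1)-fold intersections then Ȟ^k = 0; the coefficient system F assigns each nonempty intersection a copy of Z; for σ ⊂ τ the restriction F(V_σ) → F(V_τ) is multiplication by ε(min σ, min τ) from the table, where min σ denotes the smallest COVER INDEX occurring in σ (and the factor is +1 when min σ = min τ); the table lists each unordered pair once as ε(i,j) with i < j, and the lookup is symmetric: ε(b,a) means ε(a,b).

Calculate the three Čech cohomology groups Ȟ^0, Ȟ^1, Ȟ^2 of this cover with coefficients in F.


nerve simplices:
  V12={t5} V13={t6} V14={t1,t4} V15={t7} V23={t3} V45={t2}
C dims 5,6; δ0: rk 5, SNF 1^4·2
degree 0: 5−5−0 = 0 → Ȟ^0 ≅ 0
degree 1: 6−0−5 = 1 plus torsion [2] → Ȟ^1 ≅ Z ⊕ Z/2
degree 2: 0−0−0 = 0 → Ȟ^2 ≅ 0

Ȟ^0 ≅ 0; Ȟ^1 ≅ Z ⊕ Z/2; Ȟ^2 ≅ 0


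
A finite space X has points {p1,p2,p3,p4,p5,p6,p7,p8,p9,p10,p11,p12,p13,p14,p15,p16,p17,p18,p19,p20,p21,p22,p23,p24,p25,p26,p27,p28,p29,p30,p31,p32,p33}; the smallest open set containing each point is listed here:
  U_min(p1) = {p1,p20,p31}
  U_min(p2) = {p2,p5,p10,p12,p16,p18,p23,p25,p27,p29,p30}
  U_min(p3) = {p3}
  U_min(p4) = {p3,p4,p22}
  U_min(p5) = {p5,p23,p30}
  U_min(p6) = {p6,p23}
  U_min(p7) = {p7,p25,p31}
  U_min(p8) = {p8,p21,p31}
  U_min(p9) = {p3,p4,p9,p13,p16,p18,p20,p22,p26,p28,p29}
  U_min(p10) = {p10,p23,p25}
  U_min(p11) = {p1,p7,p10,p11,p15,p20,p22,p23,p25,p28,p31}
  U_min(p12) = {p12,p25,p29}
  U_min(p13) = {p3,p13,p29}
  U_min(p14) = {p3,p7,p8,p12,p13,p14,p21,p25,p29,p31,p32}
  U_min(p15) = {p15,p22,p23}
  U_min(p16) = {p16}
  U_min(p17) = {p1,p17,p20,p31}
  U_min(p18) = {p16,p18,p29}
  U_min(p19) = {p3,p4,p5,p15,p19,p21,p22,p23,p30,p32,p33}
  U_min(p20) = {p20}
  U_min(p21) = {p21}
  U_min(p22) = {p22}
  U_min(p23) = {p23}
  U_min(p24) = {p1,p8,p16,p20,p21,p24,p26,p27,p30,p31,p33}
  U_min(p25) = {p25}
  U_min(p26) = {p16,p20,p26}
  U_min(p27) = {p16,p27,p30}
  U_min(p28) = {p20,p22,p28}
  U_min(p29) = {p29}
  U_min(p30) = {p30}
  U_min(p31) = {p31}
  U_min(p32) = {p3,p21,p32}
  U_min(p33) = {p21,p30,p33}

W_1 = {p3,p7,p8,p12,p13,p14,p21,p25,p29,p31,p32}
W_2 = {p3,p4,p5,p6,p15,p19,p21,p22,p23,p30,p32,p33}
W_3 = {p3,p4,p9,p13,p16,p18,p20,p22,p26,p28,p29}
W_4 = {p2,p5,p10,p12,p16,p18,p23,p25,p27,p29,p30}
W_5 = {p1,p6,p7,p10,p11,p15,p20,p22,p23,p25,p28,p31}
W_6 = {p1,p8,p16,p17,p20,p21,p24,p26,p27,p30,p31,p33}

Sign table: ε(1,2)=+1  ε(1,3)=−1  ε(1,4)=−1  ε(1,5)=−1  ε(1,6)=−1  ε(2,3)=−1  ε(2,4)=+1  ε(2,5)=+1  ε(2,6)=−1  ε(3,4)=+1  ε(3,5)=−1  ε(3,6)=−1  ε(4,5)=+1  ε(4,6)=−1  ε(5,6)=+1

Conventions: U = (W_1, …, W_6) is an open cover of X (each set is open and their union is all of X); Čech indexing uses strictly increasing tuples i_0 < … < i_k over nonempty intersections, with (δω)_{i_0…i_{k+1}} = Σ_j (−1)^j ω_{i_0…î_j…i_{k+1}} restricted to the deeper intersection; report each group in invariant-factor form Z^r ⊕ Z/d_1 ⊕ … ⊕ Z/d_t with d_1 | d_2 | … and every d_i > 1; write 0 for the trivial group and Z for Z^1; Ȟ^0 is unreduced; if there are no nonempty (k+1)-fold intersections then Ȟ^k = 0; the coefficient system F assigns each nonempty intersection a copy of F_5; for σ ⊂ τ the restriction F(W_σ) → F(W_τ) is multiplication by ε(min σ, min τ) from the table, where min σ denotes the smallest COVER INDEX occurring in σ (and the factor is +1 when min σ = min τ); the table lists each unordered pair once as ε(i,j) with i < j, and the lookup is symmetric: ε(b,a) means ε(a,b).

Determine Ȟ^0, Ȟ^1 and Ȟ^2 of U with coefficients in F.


Ȟ^0 ≅ 0,  Ȟ^1 ≅ 0,  Ȟ^2 ≅ Z/5

cover nerve:
  W12={p3,p21,p32} W13={p3,p13,p29} W14={p12,p25,p29} W15={p7,p25,p31} W16={p8,p21,p31} W23={p3,p4,p22} W24={p5,p23,p30} W25={p6,p15,p22,p23} W26={p21,p30,p33} W34={p16,p18,p29} W35={p20,p22,p28} W36={p16,p20,p26} W45={p10,p23,p25} W46={p16,p27,p30} W56={p1,p20,p31}
  W123={p3} W126={p21} W134={p29} W145={p25} W156={p31} W235={p22} W245={p23} W246={p30} W346={p16} W356={p20}
C dims 6,15,10; δ0: rk_F5 6; δ1: rk_F5 9
Ȟ^0: (6−6)−0=0 ⇒ 0
Ȟ^1: (15−9)−6=0 ⇒ 0
Ȟ^2: (10−0)−9=1 ⇒ Z/5


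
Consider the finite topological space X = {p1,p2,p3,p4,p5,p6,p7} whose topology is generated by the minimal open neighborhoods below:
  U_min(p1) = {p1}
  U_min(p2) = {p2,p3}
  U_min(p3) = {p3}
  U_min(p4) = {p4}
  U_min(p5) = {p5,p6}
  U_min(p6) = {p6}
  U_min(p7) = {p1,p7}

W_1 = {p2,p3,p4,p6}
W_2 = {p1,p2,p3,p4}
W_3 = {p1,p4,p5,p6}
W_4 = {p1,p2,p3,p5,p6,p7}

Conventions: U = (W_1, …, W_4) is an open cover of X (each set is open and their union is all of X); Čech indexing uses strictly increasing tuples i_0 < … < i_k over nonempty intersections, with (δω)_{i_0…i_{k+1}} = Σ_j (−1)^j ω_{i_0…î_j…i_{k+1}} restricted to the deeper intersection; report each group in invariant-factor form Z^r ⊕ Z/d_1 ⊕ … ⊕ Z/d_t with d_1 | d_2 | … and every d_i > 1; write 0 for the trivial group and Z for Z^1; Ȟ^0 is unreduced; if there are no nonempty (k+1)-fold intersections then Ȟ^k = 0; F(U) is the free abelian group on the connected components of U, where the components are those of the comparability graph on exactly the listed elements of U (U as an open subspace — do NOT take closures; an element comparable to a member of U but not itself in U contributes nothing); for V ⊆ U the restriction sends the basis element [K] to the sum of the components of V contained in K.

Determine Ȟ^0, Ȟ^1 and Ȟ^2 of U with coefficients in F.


Ȟ^0 ≅ Z^4; Ȟ^1 ≅ 0; Ȟ^2 ≅ 0

nerve simplices:
  W12={p2,p3,p4} W13={p4,p6} W14={p2,p3,p6} W23={p1,p4} W24={p1,p2,p3} W34={p1,p5,p6}
  W123={p4} W124={p2,p3} W134={p6} W234={p1}
components per intersection:
  W1: {p2,p3} {p4} {p6}
  W2: {p1} {p2,p3} {p4}
  W3: {p1} {p4} {p5,p6}
  W4: {p1,p7} {p2,p3} {p5,p6}
  W12: {p2,p3} {p4}
  W13: {p4} {p6}
  W14: {p2,p3} {p6}
  W23: {p1} {p4}
  W24: {p1} {p2,p3}
  W34: {p1} {p5,p6}
  W123: {p4}
  W124: {p2,p3}
  W134: {p6}
  W234: {p1}
C dims 12,12,4; δ0: rk 8, SNF 1^8; δ1: rk 4, SNF 1^4
degree 0: 12−8−0 = 4 → Ȟ^0 ≅ Z^4
degree 1: 12−4−8 = 0 → Ȟ^1 ≅ 0
degree 2: 4−0−4 = 0 → Ȟ^2 ≅ 0


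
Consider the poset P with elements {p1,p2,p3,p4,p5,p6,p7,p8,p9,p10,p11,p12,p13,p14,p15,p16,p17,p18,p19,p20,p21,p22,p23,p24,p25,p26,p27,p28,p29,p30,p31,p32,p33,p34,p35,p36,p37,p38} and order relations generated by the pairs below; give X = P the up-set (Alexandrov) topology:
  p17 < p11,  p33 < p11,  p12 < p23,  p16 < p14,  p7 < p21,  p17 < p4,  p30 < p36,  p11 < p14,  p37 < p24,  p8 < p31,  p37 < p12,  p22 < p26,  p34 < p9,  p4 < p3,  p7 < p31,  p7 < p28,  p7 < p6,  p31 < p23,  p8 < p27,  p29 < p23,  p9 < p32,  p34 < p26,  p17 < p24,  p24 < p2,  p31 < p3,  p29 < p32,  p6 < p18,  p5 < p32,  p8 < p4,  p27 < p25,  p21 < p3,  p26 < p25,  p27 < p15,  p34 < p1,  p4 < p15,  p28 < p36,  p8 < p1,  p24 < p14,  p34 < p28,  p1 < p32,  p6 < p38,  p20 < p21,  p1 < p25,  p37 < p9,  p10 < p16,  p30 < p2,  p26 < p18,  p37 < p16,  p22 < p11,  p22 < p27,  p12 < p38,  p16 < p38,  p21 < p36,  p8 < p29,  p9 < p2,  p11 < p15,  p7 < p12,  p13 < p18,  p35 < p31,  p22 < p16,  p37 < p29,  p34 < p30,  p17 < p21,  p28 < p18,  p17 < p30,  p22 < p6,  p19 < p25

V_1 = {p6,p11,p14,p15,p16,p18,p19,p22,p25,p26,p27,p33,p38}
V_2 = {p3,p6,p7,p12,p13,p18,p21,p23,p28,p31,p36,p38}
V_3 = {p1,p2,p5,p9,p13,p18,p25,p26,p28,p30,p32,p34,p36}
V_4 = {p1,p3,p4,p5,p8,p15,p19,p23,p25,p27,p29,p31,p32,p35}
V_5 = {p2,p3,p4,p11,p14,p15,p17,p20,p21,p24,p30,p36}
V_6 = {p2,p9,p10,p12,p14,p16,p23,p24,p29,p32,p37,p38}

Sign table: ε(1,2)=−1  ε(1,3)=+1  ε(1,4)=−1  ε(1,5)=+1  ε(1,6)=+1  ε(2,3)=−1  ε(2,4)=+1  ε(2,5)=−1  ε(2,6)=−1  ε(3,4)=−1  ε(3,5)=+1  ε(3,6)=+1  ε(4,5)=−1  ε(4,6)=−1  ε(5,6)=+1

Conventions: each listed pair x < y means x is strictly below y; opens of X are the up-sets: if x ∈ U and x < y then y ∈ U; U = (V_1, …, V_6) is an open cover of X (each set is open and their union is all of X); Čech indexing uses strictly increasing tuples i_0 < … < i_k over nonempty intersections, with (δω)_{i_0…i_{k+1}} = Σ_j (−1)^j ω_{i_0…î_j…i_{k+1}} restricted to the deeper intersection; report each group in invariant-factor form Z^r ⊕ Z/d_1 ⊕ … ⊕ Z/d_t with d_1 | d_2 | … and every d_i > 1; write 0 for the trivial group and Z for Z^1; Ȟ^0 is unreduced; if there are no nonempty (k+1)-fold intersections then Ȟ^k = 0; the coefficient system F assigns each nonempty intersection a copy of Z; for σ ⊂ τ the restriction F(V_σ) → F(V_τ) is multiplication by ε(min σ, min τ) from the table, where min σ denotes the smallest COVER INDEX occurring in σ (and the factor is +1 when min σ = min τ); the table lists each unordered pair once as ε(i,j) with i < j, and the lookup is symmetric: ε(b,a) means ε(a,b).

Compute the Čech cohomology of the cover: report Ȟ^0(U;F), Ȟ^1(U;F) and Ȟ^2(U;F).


Ȟ^0(U;F) ≅ Z,  Ȟ^1(U;F) ≅ 0,  Ȟ^2(U;F) ≅ Z/2

nonempty intersections:
  V12={p6,p18,p38} V13={p18,p25,p26} V14={p15,p19,p25,p27} V15={p11,p14,p15} V16={p14,p16,p38} V23={p13,p18,p28,p36} V24={p3,p23,p31} V25={p3,p21,p36} V26={p12,p23,p38} V34={p1,p5,p25,p32} V35={p2,p30,p36} V36={p2,p9,p32} V45={p3,p4,p15} V46={p23,p29,p32} V56={p2,p14,p24}
  V123={p18} V126={p38} V134={p25} V145={p15} V156={p14} V235={p36} V245={p3} V246={p23} V346={p32} V356={p2}
C dims 6,15,10; δ0: rk 5, SNF 1^5; δ1: rk 10, SNF 1^9·2
Ȟ^0: (6−5)−0=1 ⇒ Z
Ȟ^1: (15−10)−5=0 ⇒ 0
Ȟ^2: (10−0)−10=0 plus torsion [2] ⇒ Z/2


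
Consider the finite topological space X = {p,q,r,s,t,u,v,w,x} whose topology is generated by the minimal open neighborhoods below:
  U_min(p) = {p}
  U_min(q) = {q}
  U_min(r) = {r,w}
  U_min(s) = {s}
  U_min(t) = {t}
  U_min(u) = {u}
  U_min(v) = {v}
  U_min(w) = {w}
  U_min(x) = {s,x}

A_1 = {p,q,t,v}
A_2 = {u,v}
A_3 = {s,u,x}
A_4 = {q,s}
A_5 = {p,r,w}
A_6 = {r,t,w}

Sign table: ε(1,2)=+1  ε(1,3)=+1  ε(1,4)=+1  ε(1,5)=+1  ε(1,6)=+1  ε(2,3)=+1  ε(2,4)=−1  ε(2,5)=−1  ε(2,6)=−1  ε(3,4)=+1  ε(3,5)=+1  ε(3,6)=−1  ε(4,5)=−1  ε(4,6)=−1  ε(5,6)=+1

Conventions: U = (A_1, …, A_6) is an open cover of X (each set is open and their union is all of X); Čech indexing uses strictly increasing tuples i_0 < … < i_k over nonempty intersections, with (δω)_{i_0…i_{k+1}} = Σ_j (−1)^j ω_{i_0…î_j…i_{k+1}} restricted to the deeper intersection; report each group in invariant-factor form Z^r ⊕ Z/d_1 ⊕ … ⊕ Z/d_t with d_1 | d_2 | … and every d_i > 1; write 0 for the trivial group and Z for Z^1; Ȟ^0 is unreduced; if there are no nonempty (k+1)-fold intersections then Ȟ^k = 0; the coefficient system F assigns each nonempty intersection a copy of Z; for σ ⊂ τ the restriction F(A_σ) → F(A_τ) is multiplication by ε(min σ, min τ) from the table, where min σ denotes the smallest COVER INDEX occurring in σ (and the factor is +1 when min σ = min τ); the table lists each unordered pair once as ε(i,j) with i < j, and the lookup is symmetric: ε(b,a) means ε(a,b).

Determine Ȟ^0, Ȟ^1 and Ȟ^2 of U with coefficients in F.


Ȟ^0 ≅ Z, Ȟ^1 ≅ Z^2, Ȟ^2 ≅ 0

nerve of the cover:
  A12={v} A14={q} A15={p} A16={t} A23={u} A34={s} A56={r,w}
C dims 6,7; δ0: rk 5, SNF 1^5
Ȟ^0 = (6 − 5) − 0 = 1, so Ȟ^0 ≅ Z
Ȟ^1 = (7 − 0) − 5 = 2, so Ȟ^1 ≅ Z^2
Ȟ^2 = (0 − 0) − 0 = 0, so Ȟ^2 ≅ 0


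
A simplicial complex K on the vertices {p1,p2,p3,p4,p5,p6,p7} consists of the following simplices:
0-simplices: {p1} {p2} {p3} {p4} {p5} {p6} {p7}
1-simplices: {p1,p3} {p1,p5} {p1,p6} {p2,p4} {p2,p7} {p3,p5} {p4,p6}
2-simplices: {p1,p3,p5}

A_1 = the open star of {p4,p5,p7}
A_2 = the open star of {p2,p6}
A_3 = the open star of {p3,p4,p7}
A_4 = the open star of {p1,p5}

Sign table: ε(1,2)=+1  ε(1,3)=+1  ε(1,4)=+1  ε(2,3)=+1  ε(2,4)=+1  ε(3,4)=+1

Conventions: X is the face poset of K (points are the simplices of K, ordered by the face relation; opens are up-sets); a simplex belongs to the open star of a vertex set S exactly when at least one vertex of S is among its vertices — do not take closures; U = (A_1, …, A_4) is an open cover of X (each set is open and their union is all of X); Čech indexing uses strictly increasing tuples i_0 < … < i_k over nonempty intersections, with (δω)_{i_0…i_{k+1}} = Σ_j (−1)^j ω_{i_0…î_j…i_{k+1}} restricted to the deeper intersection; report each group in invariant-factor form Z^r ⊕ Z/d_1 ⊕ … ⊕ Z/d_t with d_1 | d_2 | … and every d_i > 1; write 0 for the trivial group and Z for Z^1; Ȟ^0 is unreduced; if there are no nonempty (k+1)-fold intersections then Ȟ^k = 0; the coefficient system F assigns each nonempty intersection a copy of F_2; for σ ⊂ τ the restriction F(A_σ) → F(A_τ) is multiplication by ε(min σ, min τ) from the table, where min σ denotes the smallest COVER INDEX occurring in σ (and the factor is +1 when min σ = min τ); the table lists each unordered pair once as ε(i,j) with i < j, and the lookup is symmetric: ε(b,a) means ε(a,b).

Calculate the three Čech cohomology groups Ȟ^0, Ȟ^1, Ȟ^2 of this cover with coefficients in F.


nonempty intersections:
  A1={{p4},{p5},{p7},{p1,p5},{p2,p4},{p2,p7},{p3,p5},{p4,p6},{p1,p3,p5}} A2={{p2},{p6},{p1,p6},{p2,p4},{p2,p7},{p4,p6}} A3={{p3},{p4},{p7},{p1,p3},{p2,p4},{p2,p7},{p3,p5},{p4,p6},{p1,p3,p5}} A4={{p1},{p5},{p1,p3},{p1,p5},{p1,p6},{p3,p5},{p1,p3,p5}}
  A12={{p2,p4},{p2,p7},{p4,p6}} A13={{p4},{p7},{p2,p4},{p2,p7},{p3,p5},{p4,p6},{p1,p3,p5}} A14={{p5},{p1,p5},{p3,p5},{p1,p3,p5}} A23={{p2,p4},{p2,p7},{p4,p6}} A24={{p1,p6}} A34={{p1,p3},{p3,p5},{p1,p3,p5}}
  A123={{p2,p4},{p2,p7},{p4,p6}} A134={{p3,p5},{p1,p3,p5}}
C dims 4,6,2; δ0: rk_F2 3; δ1: rk_F2 2
Ȟ^0: (4−3)−0=1 ⇒ Z/2
Ȟ^1: (6−2)−3=1 ⇒ Z/2
Ȟ^2: (2−0)−2=0 ⇒ 0

Ȟ^0 = Z/2, Ȟ^1 = Z/2 and Ȟ^2 = 0


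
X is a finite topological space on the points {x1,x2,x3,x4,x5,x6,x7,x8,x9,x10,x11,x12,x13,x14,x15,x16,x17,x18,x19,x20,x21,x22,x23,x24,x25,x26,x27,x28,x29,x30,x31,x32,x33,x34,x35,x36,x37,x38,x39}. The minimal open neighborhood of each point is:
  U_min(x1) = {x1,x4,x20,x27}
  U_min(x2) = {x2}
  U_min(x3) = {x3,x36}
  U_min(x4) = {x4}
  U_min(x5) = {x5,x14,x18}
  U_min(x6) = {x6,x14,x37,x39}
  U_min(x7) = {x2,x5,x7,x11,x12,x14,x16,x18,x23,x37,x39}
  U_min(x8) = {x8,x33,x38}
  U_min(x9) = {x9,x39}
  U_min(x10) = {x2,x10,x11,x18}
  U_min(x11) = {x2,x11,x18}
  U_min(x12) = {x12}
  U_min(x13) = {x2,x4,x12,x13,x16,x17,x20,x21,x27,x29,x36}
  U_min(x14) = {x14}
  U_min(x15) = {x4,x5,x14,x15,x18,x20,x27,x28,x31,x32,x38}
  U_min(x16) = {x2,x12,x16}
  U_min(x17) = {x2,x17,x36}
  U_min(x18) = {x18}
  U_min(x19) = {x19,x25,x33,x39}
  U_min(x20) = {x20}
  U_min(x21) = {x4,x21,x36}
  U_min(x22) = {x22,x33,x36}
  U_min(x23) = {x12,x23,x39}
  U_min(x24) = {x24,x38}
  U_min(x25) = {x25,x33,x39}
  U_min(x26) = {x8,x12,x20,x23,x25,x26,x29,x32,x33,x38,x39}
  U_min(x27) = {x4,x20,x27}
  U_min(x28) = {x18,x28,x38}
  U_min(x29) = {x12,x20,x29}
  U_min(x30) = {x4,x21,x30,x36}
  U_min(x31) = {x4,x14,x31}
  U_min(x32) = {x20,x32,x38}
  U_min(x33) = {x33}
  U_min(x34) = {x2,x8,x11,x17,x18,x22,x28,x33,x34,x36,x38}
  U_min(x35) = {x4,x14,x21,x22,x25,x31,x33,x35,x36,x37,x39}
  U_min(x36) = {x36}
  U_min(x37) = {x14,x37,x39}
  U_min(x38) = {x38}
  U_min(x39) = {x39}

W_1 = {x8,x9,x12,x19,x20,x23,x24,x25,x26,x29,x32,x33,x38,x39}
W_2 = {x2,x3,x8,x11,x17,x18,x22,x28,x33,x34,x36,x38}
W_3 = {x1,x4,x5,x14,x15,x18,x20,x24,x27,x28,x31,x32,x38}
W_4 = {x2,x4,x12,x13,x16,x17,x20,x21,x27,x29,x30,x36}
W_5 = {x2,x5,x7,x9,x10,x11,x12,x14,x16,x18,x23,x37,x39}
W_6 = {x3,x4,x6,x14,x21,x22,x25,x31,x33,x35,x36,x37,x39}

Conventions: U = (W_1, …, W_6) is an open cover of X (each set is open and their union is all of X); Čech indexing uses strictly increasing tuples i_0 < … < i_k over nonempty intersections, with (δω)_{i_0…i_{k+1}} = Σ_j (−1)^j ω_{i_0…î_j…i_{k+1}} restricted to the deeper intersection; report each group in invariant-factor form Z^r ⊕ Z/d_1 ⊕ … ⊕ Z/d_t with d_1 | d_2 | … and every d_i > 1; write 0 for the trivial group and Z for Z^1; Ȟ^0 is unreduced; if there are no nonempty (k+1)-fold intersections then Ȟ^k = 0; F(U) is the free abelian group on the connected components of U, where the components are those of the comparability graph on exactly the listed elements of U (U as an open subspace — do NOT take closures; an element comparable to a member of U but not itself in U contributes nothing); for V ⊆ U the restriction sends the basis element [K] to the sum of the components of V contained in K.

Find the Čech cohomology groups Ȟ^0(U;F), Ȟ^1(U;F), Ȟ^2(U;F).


Ȟ^0 = Z,  Ȟ^1 = 0,  Ȟ^2 = Z/2

intersection data:
  W12={x8,x33,x38} W13={x20,x24,x32,x38} W14={x12,x20,x29} W15={x9,x12,x23,x39} W16={x25,x33,x39} W23={x18,x28,x38} W24={x2,x17,x36} W25={x2,x11,x18} W26={x3,x22,x33,x36} W34={x4,x20,x27} W35={x5,x14,x18} W36={x4,x14,x31} W45={x2,x12,x16} W46={x4,x21,x36} W56={x14,x37,x39}
  W123={x38} W126={x33} W134={x20} W145={x12} W156={x39} W235={x18} W245={x2} W246={x36} W346={x4} W356={x14}
components per intersection:
  W1: {x8,x9,x12,x19,x20,x23,x24,x25,x26,x29,x32,x33,x38,x39}
  W2: {x2,x3,x8,x11,x17,x18,x22,x28,x33,x34,x36,x38}
  W3: {x1,x4,x5,x14,x15,x18,x20,x24,x27,x28,x31,x32,x38}
  W4: {x2,x4,x12,x13,x16,x17,x20,x21,x27,x29,x30,x36}
  W5: {x2,x5,x7,x9,x10,x11,x12,x14,x16,x18,x23,x37,x39}
  W6: {x3,x4,x6,x14,x21,x22,x25,x31,x33,x35,x36,x37,x39}
  W12: {x8,x33,x38}
  W13: {x20,x24,x32,x38}
  W14: {x12,x20,x29}
  W15: {x9,x12,x23,x39}
  W16: {x25,x33,x39}
  W23: {x18,x28,x38}
  W24: {x2,x17,x36}
  W25: {x2,x11,x18}
  W26: {x3,x22,x33,x36}
  W34: {x4,x20,x27}
  W35: {x5,x14,x18}
  W36: {x4,x14,x31}
  W45: {x2,x12,x16}
  W46: {x4,x21,x36}
  W56: {x14,x37,x39}
  W123: {x38}
  W126: {x33}
  W134: {x20}
  W145: {x12}
  W156: {x39}
  W235: {x18}
  W245: {x2}
  W246: {x36}
  W346: {x4}
  W356: {x14}
C dims 6,15,10; δ0: rk 5, SNF 1^5; δ1: rk 10, SNF 1^9·2
Ȟ^0 = (6 − 5) − 0 = 1, so Ȟ^0 ≅ Z
Ȟ^1 = (15 − 10) − 5 = 0, so Ȟ^1 ≅ 0
Ȟ^2 = (10 − 0) − 10 = 0 plus torsion [2], so Ȟ^2 ≅ Z/2


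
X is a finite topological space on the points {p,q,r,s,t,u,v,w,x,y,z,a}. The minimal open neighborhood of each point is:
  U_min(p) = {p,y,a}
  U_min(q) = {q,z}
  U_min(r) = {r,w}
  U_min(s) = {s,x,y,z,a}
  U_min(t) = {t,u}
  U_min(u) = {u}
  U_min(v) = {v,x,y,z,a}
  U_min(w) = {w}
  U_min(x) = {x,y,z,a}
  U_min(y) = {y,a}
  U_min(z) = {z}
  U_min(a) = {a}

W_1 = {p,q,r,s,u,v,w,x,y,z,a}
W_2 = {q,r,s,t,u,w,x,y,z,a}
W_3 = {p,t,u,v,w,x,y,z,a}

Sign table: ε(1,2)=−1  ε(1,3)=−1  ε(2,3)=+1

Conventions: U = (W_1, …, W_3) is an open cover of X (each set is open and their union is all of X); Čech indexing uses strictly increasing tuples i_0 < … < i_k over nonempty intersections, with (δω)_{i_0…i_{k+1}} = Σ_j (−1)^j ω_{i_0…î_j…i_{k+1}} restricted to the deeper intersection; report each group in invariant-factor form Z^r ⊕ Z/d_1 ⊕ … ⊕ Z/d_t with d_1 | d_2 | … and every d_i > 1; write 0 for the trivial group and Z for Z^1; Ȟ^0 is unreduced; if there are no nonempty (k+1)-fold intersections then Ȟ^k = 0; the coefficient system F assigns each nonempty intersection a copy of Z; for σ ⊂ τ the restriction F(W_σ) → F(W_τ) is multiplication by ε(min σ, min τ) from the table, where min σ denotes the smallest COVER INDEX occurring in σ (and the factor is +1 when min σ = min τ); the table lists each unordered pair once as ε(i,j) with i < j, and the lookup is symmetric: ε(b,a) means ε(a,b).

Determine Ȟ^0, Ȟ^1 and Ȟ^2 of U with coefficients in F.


Ȟ^0 ≅ Z; Ȟ^1 ≅ 0; Ȟ^2 ≅ 0

nerve simplices:
  W12={q,r,s,u,w,x,y,z,a} W13={p,u,v,w,x,y,z,a} W23={t,u,w,x,y,z,a}
  W123={u,w,x,y,z,a}
C dims 3,3,1; δ0: rk 2, SNF 1^2; δ1: rk 1, SNF 1^1
degree 0: 3−2−0 = 1 → Ȟ^0 ≅ Z
degree 1: 3−1−2 = 0 → Ȟ^1 ≅ 0
degree 2: 1−0−1 = 0 → Ȟ^2 ≅ 0


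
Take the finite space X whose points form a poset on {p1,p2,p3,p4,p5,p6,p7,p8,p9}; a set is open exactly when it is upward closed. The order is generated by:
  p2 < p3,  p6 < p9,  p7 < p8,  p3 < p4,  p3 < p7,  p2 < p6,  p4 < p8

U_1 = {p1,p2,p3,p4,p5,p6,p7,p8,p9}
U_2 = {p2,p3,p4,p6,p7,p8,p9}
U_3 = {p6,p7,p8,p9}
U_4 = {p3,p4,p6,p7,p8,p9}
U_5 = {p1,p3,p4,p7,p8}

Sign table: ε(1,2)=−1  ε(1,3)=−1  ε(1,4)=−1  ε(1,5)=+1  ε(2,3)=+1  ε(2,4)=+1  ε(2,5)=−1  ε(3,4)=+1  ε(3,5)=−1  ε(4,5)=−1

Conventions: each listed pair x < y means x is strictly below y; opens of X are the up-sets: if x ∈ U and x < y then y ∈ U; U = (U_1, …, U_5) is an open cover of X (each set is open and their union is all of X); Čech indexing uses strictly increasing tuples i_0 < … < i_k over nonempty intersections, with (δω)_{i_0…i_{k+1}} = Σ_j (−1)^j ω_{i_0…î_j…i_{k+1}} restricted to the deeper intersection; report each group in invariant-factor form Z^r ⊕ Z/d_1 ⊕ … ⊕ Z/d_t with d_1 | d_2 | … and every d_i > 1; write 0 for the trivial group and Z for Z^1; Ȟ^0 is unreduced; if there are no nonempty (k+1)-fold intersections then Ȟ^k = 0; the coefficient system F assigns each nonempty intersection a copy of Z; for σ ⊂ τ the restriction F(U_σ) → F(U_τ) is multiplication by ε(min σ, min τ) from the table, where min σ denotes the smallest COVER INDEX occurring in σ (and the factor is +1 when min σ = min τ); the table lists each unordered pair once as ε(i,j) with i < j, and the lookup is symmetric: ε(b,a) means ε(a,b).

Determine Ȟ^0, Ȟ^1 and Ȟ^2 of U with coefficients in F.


nerve simplices:
  U12={p2,p3,p4,p6,p7,p8,p9} U13={p6,p7,p8,p9} U14={p3,p4,p6,p7,p8,p9} U15={p1,p3,p4,p7,p8} U23={p6,p7,p8,p9} U24={p3,p4,p6,p7,p8,p9} U25={p3,p4,p7,p8} U34={p6,p7,p8,p9} U35={p7,p8} U45={p3,p4,p7,p8}
  U123={p6,p7,p8,p9} U124={p3,p4,p6,p7,p8,p9} U125={p3,p4,p7,p8} U134={p6,p7,p8,p9} U135={p7,p8} U145={p3,p4,p7,p8} U234={p6,p7,p8,p9} U235={p7,p8} U245={p3,p4,p7,p8} U345={p7,p8}
  U1234={p6,p7,p8,p9} U1235={p7,p8} U1245={p3,p4,p7,p8} U1345={p7,p8} U2345={p7,p8}
  U12345={p7,p8}
C dims 5,10,10,5; δ0: rk 4, SNF 1^4; δ1: rk 6, SNF 1^6; δ2: rk 4, SNF 1^4
degree 0: 5−4−0 = 1 → Ȟ^0 ≅ Z
degree 1: 10−6−4 = 0 → Ȟ^1 ≅ 0
degree 2: 10−4−6 = 0 → Ȟ^2 ≅ 0

Ȟ^0 ≅ Z, Ȟ^1 ≅ 0 and Ȟ^2 ≅ 0


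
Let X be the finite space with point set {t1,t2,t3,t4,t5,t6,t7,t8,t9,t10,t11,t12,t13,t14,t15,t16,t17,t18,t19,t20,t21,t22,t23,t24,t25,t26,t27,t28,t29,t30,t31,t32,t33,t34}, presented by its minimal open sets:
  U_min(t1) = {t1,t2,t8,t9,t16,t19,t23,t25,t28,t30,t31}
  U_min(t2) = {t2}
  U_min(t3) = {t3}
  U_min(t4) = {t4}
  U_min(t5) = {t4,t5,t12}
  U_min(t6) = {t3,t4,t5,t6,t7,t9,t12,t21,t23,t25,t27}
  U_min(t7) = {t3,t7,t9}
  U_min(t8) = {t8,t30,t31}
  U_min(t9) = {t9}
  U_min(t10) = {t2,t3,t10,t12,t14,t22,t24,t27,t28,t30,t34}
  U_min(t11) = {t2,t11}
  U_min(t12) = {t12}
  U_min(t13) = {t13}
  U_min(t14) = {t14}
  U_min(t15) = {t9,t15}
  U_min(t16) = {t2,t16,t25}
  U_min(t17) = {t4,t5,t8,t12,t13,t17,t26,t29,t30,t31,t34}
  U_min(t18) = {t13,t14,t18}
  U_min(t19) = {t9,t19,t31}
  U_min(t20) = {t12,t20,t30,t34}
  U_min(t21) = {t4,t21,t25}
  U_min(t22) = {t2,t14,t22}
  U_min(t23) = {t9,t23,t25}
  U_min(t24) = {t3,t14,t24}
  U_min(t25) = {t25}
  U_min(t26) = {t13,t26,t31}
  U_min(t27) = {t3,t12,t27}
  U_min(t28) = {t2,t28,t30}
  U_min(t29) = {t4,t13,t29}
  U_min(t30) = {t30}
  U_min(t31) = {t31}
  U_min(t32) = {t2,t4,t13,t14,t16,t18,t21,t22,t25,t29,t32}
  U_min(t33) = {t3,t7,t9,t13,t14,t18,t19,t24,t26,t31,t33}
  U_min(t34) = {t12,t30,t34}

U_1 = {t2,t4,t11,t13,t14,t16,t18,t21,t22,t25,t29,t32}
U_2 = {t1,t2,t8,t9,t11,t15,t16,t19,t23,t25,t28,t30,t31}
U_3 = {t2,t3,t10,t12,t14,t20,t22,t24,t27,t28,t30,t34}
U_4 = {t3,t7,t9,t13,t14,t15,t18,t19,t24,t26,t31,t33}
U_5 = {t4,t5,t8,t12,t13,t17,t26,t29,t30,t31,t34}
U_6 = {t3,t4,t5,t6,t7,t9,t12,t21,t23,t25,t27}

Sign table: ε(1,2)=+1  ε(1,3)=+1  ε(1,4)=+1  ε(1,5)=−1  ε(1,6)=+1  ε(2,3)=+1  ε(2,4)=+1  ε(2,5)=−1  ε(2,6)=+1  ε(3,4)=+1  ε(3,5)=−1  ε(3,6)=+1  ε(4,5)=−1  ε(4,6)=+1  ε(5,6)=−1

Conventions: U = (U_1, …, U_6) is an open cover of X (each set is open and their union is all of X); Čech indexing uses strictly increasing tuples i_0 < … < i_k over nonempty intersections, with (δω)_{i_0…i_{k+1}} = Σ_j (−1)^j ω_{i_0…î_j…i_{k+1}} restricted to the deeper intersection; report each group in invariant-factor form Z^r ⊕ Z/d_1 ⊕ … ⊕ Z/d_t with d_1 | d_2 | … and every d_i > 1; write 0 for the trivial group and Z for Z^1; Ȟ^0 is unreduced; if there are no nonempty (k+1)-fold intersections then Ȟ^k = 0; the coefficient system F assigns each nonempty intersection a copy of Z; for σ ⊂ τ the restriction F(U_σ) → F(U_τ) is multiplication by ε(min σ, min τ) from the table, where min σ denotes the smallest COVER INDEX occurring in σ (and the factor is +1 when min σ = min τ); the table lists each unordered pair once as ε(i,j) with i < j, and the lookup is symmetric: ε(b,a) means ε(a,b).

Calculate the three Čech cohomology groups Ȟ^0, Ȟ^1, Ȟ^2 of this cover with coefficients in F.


Ȟ^0(U;F) ≅ Z; Ȟ^1(U;F) ≅ 0; Ȟ^2(U;F) ≅ Z/2

intersection data:
  U12={t2,t11,t16,t25} U13={t2,t14,t22} U14={t13,t14,t18} U15={t4,t13,t29} U16={t4,t21,t25} U23={t2,t28,t30} U24={t9,t15,t19,t31} U25={t8,t30,t31} U26={t9,t23,t25} U34={t3,t14,t24} U35={t12,t30,t34} U36={t3,t12,t27} U45={t13,t26,t31} U46={t3,t7,t9} U56={t4,t5,t12}
  U123={t2} U126={t25} U134={t14} U145={t13} U156={t4} U235={t30} U245={t31} U246={t9} U346={t3} U356={t12}
C dims 6,15,10; δ0: rk 5, SNF 1^5; δ1: rk 10, SNF 1^9·2
Ȟ^0 = (6 − 5) − 0 = 1, so Ȟ^0 ≅ Z
Ȟ^1 = (15 − 10) − 5 = 0, so Ȟ^1 ≅ 0
Ȟ^2 = (10 − 0) − 10 = 0 plus torsion [2], so Ȟ^2 ≅ Z/2
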